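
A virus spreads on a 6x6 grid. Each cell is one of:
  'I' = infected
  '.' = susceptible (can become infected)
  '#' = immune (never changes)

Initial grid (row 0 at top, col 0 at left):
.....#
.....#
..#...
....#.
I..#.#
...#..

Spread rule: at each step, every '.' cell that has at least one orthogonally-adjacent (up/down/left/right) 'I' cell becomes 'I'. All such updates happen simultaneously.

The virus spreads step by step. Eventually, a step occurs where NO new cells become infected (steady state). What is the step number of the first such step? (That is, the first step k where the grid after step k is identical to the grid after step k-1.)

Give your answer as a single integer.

Step 0 (initial): 1 infected
Step 1: +3 new -> 4 infected
Step 2: +4 new -> 8 infected
Step 3: +4 new -> 12 infected
Step 4: +3 new -> 15 infected
Step 5: +3 new -> 18 infected
Step 6: +3 new -> 21 infected
Step 7: +3 new -> 24 infected
Step 8: +2 new -> 26 infected
Step 9: +0 new -> 26 infected

Answer: 9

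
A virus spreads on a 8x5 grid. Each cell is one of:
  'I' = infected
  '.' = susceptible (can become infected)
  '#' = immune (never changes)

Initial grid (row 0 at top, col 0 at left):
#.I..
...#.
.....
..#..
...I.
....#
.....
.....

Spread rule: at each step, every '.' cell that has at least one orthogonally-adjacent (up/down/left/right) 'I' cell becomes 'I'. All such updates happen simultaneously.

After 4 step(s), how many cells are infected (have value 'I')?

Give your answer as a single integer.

Answer: 33

Derivation:
Step 0 (initial): 2 infected
Step 1: +7 new -> 9 infected
Step 2: +8 new -> 17 infected
Step 3: +10 new -> 27 infected
Step 4: +6 new -> 33 infected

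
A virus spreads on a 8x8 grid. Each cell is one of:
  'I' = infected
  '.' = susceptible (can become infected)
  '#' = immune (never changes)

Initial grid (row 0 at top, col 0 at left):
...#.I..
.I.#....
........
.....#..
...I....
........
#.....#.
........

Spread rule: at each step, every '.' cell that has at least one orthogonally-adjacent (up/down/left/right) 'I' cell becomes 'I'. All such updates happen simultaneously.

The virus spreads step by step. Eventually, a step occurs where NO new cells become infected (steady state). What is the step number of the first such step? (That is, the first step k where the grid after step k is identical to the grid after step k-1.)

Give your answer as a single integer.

Step 0 (initial): 3 infected
Step 1: +11 new -> 14 infected
Step 2: +17 new -> 31 infected
Step 3: +11 new -> 42 infected
Step 4: +9 new -> 51 infected
Step 5: +4 new -> 55 infected
Step 6: +3 new -> 58 infected
Step 7: +1 new -> 59 infected
Step 8: +0 new -> 59 infected

Answer: 8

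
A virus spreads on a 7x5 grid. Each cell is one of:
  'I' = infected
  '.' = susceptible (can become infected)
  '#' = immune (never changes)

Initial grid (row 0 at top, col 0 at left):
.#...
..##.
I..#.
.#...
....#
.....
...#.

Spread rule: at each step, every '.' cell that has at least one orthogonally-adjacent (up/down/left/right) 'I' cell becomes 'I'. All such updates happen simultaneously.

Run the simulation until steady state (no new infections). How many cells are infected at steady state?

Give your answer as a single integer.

Answer: 28

Derivation:
Step 0 (initial): 1 infected
Step 1: +3 new -> 4 infected
Step 2: +4 new -> 8 infected
Step 3: +3 new -> 11 infected
Step 4: +4 new -> 15 infected
Step 5: +4 new -> 19 infected
Step 6: +3 new -> 22 infected
Step 7: +2 new -> 24 infected
Step 8: +2 new -> 26 infected
Step 9: +1 new -> 27 infected
Step 10: +1 new -> 28 infected
Step 11: +0 new -> 28 infected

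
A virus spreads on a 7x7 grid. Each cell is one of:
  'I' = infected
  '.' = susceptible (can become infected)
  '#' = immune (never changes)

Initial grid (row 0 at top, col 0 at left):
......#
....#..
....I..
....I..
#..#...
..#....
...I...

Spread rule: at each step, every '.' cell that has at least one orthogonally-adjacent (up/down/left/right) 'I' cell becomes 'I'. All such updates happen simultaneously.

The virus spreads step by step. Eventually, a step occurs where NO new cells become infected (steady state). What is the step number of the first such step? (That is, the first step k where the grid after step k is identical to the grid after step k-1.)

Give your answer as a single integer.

Step 0 (initial): 3 infected
Step 1: +8 new -> 11 infected
Step 2: +10 new -> 21 infected
Step 3: +12 new -> 33 infected
Step 4: +8 new -> 41 infected
Step 5: +2 new -> 43 infected
Step 6: +1 new -> 44 infected
Step 7: +0 new -> 44 infected

Answer: 7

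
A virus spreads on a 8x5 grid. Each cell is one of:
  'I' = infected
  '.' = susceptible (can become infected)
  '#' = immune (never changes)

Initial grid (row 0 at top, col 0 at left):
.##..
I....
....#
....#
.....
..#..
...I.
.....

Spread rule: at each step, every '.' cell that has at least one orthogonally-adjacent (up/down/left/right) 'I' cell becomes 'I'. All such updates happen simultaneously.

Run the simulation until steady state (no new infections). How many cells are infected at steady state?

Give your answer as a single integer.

Step 0 (initial): 2 infected
Step 1: +7 new -> 9 infected
Step 2: +8 new -> 17 infected
Step 3: +10 new -> 27 infected
Step 4: +7 new -> 34 infected
Step 5: +1 new -> 35 infected
Step 6: +0 new -> 35 infected

Answer: 35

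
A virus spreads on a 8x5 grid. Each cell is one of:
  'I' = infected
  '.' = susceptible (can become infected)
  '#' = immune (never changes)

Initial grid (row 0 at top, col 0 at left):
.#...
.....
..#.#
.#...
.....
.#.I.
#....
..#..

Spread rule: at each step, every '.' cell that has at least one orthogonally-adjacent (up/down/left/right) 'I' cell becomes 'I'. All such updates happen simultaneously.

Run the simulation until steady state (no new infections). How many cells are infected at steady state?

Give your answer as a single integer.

Step 0 (initial): 1 infected
Step 1: +4 new -> 5 infected
Step 2: +6 new -> 11 infected
Step 3: +6 new -> 17 infected
Step 4: +3 new -> 20 infected
Step 5: +6 new -> 26 infected
Step 6: +4 new -> 30 infected
Step 7: +2 new -> 32 infected
Step 8: +1 new -> 33 infected
Step 9: +0 new -> 33 infected

Answer: 33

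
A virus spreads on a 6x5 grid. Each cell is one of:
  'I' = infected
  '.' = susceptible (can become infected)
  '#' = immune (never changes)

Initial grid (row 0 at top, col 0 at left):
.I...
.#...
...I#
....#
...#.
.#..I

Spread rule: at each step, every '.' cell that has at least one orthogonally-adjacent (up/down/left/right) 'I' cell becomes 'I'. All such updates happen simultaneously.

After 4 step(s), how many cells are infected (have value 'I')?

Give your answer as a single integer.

Step 0 (initial): 3 infected
Step 1: +7 new -> 10 infected
Step 2: +7 new -> 17 infected
Step 3: +4 new -> 21 infected
Step 4: +2 new -> 23 infected

Answer: 23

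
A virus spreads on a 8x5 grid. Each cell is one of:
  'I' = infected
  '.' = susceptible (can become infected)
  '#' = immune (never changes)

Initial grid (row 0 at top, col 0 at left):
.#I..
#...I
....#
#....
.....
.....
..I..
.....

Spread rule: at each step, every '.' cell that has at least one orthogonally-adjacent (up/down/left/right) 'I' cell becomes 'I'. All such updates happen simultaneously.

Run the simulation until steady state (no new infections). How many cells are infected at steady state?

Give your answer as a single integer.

Step 0 (initial): 3 infected
Step 1: +8 new -> 11 infected
Step 2: +10 new -> 21 infected
Step 3: +9 new -> 30 infected
Step 4: +5 new -> 35 infected
Step 5: +0 new -> 35 infected

Answer: 35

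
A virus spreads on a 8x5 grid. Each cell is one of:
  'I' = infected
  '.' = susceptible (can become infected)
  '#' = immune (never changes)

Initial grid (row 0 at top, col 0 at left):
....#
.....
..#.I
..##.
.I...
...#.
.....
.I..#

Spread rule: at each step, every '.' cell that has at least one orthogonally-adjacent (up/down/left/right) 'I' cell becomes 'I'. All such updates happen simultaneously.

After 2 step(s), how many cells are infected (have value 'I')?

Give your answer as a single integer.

Step 0 (initial): 3 infected
Step 1: +10 new -> 13 infected
Step 2: +10 new -> 23 infected

Answer: 23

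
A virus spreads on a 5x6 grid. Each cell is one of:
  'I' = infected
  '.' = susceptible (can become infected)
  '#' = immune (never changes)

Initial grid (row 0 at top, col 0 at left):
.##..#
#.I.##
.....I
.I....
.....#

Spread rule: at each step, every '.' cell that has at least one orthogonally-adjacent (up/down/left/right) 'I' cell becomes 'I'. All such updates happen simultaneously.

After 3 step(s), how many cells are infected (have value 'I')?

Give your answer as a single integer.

Step 0 (initial): 3 infected
Step 1: +9 new -> 12 infected
Step 2: +7 new -> 19 infected
Step 3: +3 new -> 22 infected

Answer: 22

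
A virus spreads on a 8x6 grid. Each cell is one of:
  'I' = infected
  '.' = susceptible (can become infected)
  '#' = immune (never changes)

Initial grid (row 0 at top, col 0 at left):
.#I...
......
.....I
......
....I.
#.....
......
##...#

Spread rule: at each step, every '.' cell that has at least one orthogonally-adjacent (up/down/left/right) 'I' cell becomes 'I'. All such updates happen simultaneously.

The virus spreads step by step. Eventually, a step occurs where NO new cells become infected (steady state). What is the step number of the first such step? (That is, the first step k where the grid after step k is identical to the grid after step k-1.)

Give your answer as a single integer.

Step 0 (initial): 3 infected
Step 1: +9 new -> 12 infected
Step 2: +12 new -> 24 infected
Step 3: +8 new -> 32 infected
Step 4: +7 new -> 39 infected
Step 5: +3 new -> 42 infected
Step 6: +1 new -> 43 infected
Step 7: +0 new -> 43 infected

Answer: 7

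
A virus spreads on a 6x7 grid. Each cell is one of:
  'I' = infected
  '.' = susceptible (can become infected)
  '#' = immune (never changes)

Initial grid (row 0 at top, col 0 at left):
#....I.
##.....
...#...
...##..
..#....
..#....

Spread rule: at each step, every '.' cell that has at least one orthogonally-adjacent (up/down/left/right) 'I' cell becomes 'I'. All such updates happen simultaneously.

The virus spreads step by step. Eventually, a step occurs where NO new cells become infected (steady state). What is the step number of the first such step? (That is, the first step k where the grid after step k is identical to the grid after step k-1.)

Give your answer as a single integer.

Answer: 11

Derivation:
Step 0 (initial): 1 infected
Step 1: +3 new -> 4 infected
Step 2: +4 new -> 8 infected
Step 3: +5 new -> 13 infected
Step 4: +4 new -> 17 infected
Step 5: +4 new -> 21 infected
Step 6: +5 new -> 26 infected
Step 7: +3 new -> 29 infected
Step 8: +2 new -> 31 infected
Step 9: +2 new -> 33 infected
Step 10: +1 new -> 34 infected
Step 11: +0 new -> 34 infected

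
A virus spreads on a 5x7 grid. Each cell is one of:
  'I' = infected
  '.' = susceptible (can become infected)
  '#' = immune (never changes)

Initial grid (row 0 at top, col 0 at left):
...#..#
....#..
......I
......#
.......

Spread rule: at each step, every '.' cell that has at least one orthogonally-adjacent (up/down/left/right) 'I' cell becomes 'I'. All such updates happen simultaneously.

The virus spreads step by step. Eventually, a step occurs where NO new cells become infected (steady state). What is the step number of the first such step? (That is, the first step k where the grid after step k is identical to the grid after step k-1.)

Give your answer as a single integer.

Answer: 9

Derivation:
Step 0 (initial): 1 infected
Step 1: +2 new -> 3 infected
Step 2: +3 new -> 6 infected
Step 3: +4 new -> 10 infected
Step 4: +6 new -> 16 infected
Step 5: +4 new -> 20 infected
Step 6: +5 new -> 25 infected
Step 7: +4 new -> 29 infected
Step 8: +2 new -> 31 infected
Step 9: +0 new -> 31 infected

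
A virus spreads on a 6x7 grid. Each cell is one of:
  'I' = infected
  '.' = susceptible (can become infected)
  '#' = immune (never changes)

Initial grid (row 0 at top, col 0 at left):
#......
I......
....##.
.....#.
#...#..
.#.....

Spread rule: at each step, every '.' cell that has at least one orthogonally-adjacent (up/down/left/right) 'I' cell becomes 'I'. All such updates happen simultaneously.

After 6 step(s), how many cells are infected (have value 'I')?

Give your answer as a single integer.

Step 0 (initial): 1 infected
Step 1: +2 new -> 3 infected
Step 2: +4 new -> 7 infected
Step 3: +4 new -> 11 infected
Step 4: +5 new -> 16 infected
Step 5: +4 new -> 20 infected
Step 6: +5 new -> 25 infected

Answer: 25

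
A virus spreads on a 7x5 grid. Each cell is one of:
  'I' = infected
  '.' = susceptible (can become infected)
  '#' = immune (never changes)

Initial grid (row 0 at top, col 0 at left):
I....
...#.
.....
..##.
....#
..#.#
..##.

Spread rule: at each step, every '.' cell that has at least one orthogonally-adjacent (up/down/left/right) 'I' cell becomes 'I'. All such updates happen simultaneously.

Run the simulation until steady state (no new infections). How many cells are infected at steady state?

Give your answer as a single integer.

Step 0 (initial): 1 infected
Step 1: +2 new -> 3 infected
Step 2: +3 new -> 6 infected
Step 3: +4 new -> 10 infected
Step 4: +4 new -> 14 infected
Step 5: +4 new -> 18 infected
Step 6: +4 new -> 22 infected
Step 7: +3 new -> 25 infected
Step 8: +1 new -> 26 infected
Step 9: +0 new -> 26 infected

Answer: 26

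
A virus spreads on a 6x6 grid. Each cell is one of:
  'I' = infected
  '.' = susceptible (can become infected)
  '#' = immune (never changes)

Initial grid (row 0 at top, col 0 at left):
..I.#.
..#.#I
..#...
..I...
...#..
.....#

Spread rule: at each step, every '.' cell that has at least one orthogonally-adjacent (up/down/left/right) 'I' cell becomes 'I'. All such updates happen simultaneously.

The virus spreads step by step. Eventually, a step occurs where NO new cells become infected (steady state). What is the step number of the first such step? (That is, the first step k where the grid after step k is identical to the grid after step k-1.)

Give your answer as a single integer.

Answer: 5

Derivation:
Step 0 (initial): 3 infected
Step 1: +7 new -> 10 infected
Step 2: +11 new -> 21 infected
Step 3: +7 new -> 28 infected
Step 4: +2 new -> 30 infected
Step 5: +0 new -> 30 infected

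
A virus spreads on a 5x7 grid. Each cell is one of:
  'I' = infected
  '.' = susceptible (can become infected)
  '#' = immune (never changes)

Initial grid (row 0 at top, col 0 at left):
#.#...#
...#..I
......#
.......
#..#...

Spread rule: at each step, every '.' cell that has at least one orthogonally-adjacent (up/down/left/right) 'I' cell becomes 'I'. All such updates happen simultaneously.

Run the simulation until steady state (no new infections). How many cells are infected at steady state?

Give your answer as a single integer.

Step 0 (initial): 1 infected
Step 1: +1 new -> 2 infected
Step 2: +3 new -> 5 infected
Step 3: +3 new -> 8 infected
Step 4: +5 new -> 13 infected
Step 5: +4 new -> 17 infected
Step 6: +3 new -> 20 infected
Step 7: +4 new -> 24 infected
Step 8: +4 new -> 28 infected
Step 9: +0 new -> 28 infected

Answer: 28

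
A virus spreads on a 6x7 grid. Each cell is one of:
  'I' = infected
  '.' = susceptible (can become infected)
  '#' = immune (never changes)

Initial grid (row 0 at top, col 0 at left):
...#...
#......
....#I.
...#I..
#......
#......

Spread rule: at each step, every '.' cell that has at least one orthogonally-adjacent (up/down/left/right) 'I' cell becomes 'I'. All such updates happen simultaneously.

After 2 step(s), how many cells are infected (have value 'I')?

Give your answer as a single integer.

Step 0 (initial): 2 infected
Step 1: +4 new -> 6 infected
Step 2: +7 new -> 13 infected

Answer: 13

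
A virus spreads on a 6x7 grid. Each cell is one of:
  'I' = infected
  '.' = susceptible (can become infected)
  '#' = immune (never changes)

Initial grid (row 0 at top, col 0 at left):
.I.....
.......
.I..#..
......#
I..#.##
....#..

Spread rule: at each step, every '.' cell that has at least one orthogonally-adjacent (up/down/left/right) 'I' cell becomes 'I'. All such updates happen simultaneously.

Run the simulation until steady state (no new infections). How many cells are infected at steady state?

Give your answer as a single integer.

Step 0 (initial): 3 infected
Step 1: +9 new -> 12 infected
Step 2: +7 new -> 19 infected
Step 3: +4 new -> 23 infected
Step 4: +4 new -> 27 infected
Step 5: +4 new -> 31 infected
Step 6: +2 new -> 33 infected
Step 7: +1 new -> 34 infected
Step 8: +0 new -> 34 infected

Answer: 34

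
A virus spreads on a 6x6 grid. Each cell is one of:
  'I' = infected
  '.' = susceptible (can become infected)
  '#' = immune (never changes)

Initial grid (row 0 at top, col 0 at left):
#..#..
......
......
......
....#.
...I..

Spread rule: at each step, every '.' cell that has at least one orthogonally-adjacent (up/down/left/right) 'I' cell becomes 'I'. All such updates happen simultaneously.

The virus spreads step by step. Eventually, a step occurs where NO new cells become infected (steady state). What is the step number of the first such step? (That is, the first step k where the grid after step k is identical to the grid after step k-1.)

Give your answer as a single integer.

Answer: 8

Derivation:
Step 0 (initial): 1 infected
Step 1: +3 new -> 4 infected
Step 2: +4 new -> 8 infected
Step 3: +6 new -> 14 infected
Step 4: +6 new -> 20 infected
Step 5: +5 new -> 25 infected
Step 6: +5 new -> 30 infected
Step 7: +3 new -> 33 infected
Step 8: +0 new -> 33 infected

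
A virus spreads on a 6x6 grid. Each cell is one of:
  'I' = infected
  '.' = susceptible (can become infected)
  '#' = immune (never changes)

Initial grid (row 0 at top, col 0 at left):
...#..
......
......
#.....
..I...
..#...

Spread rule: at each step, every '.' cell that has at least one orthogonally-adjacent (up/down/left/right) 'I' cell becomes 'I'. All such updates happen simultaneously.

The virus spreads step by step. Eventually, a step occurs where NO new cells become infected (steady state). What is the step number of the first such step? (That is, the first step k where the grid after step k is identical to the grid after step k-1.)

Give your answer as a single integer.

Step 0 (initial): 1 infected
Step 1: +3 new -> 4 infected
Step 2: +7 new -> 11 infected
Step 3: +7 new -> 18 infected
Step 4: +7 new -> 25 infected
Step 5: +4 new -> 29 infected
Step 6: +3 new -> 32 infected
Step 7: +1 new -> 33 infected
Step 8: +0 new -> 33 infected

Answer: 8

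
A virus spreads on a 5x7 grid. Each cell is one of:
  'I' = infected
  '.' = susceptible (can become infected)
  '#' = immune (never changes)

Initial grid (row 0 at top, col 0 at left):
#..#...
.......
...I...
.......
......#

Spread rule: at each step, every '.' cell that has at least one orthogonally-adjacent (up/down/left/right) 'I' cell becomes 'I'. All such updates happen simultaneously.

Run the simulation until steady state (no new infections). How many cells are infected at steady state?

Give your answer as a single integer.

Step 0 (initial): 1 infected
Step 1: +4 new -> 5 infected
Step 2: +7 new -> 12 infected
Step 3: +10 new -> 22 infected
Step 4: +8 new -> 30 infected
Step 5: +2 new -> 32 infected
Step 6: +0 new -> 32 infected

Answer: 32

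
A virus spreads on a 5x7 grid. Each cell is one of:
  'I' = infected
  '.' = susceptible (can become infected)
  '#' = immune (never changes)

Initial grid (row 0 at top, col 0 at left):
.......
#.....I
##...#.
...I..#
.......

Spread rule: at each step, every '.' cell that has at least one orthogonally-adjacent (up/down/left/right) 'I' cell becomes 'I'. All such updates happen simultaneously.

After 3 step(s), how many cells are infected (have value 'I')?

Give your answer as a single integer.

Step 0 (initial): 2 infected
Step 1: +7 new -> 9 infected
Step 2: +9 new -> 18 infected
Step 3: +6 new -> 24 infected

Answer: 24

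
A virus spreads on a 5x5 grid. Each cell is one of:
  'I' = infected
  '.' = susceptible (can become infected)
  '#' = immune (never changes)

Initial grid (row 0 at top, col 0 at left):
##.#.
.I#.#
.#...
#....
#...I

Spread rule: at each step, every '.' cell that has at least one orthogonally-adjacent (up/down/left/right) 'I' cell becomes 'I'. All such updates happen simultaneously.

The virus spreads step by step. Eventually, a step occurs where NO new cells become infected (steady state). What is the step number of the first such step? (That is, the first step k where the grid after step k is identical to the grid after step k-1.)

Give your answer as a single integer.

Answer: 5

Derivation:
Step 0 (initial): 2 infected
Step 1: +3 new -> 5 infected
Step 2: +4 new -> 9 infected
Step 3: +3 new -> 12 infected
Step 4: +3 new -> 15 infected
Step 5: +0 new -> 15 infected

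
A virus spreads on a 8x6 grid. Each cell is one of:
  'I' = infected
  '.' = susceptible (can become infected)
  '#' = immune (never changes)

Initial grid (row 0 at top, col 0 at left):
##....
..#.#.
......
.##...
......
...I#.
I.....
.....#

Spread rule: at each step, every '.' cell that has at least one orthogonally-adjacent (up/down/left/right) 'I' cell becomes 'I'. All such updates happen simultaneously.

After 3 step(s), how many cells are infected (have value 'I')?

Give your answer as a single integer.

Step 0 (initial): 2 infected
Step 1: +6 new -> 8 infected
Step 2: +9 new -> 17 infected
Step 3: +8 new -> 25 infected

Answer: 25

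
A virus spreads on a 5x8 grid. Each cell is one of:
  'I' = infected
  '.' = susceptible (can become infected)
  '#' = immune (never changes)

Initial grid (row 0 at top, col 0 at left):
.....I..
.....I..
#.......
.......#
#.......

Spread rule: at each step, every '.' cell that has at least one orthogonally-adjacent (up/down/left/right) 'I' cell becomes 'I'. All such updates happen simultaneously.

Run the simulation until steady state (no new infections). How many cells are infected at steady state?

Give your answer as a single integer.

Step 0 (initial): 2 infected
Step 1: +5 new -> 7 infected
Step 2: +7 new -> 14 infected
Step 3: +7 new -> 21 infected
Step 4: +6 new -> 27 infected
Step 5: +6 new -> 33 infected
Step 6: +2 new -> 35 infected
Step 7: +2 new -> 37 infected
Step 8: +0 new -> 37 infected

Answer: 37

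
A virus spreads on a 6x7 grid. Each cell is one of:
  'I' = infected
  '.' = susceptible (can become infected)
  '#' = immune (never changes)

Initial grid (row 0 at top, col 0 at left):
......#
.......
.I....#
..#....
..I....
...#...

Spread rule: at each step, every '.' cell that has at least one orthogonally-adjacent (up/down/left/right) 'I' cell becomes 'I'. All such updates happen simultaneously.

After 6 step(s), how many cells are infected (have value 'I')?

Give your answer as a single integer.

Step 0 (initial): 2 infected
Step 1: +7 new -> 9 infected
Step 2: +9 new -> 18 infected
Step 3: +8 new -> 26 infected
Step 4: +6 new -> 32 infected
Step 5: +4 new -> 36 infected
Step 6: +2 new -> 38 infected

Answer: 38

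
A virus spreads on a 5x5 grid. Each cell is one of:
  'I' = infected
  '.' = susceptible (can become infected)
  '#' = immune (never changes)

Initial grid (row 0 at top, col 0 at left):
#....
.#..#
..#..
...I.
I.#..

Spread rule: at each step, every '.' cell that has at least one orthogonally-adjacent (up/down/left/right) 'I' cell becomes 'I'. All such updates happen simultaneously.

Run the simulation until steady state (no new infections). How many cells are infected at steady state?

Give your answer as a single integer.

Answer: 20

Derivation:
Step 0 (initial): 2 infected
Step 1: +6 new -> 8 infected
Step 2: +5 new -> 13 infected
Step 3: +4 new -> 17 infected
Step 4: +2 new -> 19 infected
Step 5: +1 new -> 20 infected
Step 6: +0 new -> 20 infected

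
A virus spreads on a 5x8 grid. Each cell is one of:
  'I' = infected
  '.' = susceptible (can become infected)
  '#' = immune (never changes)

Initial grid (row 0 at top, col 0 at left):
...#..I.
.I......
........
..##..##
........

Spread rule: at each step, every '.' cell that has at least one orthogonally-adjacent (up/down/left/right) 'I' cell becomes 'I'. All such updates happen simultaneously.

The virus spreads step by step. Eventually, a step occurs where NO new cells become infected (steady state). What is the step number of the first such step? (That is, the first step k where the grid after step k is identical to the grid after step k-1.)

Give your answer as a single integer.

Answer: 8

Derivation:
Step 0 (initial): 2 infected
Step 1: +7 new -> 9 infected
Step 2: +10 new -> 19 infected
Step 3: +6 new -> 25 infected
Step 4: +4 new -> 29 infected
Step 5: +3 new -> 32 infected
Step 6: +2 new -> 34 infected
Step 7: +1 new -> 35 infected
Step 8: +0 new -> 35 infected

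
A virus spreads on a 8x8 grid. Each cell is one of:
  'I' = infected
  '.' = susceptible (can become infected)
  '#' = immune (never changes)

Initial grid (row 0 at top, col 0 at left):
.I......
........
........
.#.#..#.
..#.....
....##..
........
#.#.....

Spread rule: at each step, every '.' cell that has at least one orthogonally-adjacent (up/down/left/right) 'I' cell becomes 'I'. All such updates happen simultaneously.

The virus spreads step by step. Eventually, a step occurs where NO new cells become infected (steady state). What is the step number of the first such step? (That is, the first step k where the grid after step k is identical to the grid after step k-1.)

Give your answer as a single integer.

Answer: 14

Derivation:
Step 0 (initial): 1 infected
Step 1: +3 new -> 4 infected
Step 2: +4 new -> 8 infected
Step 3: +4 new -> 12 infected
Step 4: +5 new -> 17 infected
Step 5: +4 new -> 21 infected
Step 6: +6 new -> 27 infected
Step 7: +6 new -> 33 infected
Step 8: +5 new -> 38 infected
Step 9: +5 new -> 43 infected
Step 10: +3 new -> 46 infected
Step 11: +4 new -> 50 infected
Step 12: +4 new -> 54 infected
Step 13: +2 new -> 56 infected
Step 14: +0 new -> 56 infected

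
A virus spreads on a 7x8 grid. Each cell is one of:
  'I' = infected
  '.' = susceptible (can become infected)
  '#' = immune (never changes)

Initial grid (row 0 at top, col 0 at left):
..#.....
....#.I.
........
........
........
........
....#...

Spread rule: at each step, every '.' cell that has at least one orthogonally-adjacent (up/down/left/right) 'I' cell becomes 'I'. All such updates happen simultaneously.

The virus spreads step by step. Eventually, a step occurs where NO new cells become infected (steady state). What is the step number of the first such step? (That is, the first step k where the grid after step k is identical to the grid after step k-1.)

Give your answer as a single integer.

Step 0 (initial): 1 infected
Step 1: +4 new -> 5 infected
Step 2: +5 new -> 10 infected
Step 3: +5 new -> 15 infected
Step 4: +6 new -> 21 infected
Step 5: +7 new -> 28 infected
Step 6: +7 new -> 35 infected
Step 7: +5 new -> 40 infected
Step 8: +6 new -> 46 infected
Step 9: +4 new -> 50 infected
Step 10: +2 new -> 52 infected
Step 11: +1 new -> 53 infected
Step 12: +0 new -> 53 infected

Answer: 12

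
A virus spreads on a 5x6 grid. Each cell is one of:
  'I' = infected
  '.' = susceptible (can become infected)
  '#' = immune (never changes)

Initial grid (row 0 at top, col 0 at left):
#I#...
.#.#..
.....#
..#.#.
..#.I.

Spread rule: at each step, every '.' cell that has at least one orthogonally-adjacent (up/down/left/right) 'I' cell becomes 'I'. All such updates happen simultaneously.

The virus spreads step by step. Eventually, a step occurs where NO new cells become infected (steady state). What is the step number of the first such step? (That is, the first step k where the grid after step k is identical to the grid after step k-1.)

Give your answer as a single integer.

Answer: 9

Derivation:
Step 0 (initial): 2 infected
Step 1: +2 new -> 4 infected
Step 2: +2 new -> 6 infected
Step 3: +1 new -> 7 infected
Step 4: +2 new -> 9 infected
Step 5: +3 new -> 12 infected
Step 6: +4 new -> 16 infected
Step 7: +5 new -> 21 infected
Step 8: +1 new -> 22 infected
Step 9: +0 new -> 22 infected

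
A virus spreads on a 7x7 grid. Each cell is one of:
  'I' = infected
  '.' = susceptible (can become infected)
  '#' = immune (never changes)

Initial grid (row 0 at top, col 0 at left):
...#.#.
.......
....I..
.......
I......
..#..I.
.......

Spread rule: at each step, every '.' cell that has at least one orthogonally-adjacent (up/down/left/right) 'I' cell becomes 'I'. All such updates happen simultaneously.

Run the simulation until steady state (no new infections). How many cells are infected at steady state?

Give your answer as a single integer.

Step 0 (initial): 3 infected
Step 1: +11 new -> 14 infected
Step 2: +17 new -> 31 infected
Step 3: +9 new -> 40 infected
Step 4: +5 new -> 45 infected
Step 5: +1 new -> 46 infected
Step 6: +0 new -> 46 infected

Answer: 46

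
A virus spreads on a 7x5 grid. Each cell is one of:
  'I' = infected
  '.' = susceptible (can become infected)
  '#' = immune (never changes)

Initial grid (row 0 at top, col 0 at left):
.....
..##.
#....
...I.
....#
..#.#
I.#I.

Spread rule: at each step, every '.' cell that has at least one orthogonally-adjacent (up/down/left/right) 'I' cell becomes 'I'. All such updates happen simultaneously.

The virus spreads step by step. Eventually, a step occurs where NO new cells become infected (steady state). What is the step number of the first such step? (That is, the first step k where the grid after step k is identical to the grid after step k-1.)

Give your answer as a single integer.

Step 0 (initial): 3 infected
Step 1: +8 new -> 11 infected
Step 2: +6 new -> 17 infected
Step 3: +4 new -> 21 infected
Step 4: +2 new -> 23 infected
Step 5: +3 new -> 26 infected
Step 6: +2 new -> 28 infected
Step 7: +0 new -> 28 infected

Answer: 7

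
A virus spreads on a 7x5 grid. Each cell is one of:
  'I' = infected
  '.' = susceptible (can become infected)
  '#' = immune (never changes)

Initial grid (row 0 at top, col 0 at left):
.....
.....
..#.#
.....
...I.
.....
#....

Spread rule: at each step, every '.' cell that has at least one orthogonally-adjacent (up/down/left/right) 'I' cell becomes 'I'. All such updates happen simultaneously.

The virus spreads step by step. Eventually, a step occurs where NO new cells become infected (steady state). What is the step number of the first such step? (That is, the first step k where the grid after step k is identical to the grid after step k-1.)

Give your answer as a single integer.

Answer: 8

Derivation:
Step 0 (initial): 1 infected
Step 1: +4 new -> 5 infected
Step 2: +7 new -> 12 infected
Step 3: +6 new -> 18 infected
Step 4: +7 new -> 25 infected
Step 5: +4 new -> 29 infected
Step 6: +2 new -> 31 infected
Step 7: +1 new -> 32 infected
Step 8: +0 new -> 32 infected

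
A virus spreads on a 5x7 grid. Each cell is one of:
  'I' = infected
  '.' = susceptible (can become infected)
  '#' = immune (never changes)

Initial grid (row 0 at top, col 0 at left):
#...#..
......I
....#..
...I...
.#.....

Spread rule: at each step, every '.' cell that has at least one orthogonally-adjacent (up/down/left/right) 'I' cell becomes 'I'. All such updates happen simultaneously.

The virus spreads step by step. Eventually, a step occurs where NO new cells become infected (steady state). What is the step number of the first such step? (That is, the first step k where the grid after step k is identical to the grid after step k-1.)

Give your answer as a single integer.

Step 0 (initial): 2 infected
Step 1: +7 new -> 9 infected
Step 2: +10 new -> 19 infected
Step 3: +6 new -> 25 infected
Step 4: +4 new -> 29 infected
Step 5: +2 new -> 31 infected
Step 6: +0 new -> 31 infected

Answer: 6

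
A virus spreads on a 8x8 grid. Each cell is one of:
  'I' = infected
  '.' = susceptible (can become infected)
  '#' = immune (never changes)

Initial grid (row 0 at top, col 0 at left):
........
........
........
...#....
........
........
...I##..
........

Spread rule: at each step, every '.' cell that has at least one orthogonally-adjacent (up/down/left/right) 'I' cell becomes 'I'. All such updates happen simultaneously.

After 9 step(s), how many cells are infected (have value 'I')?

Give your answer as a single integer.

Answer: 60

Derivation:
Step 0 (initial): 1 infected
Step 1: +3 new -> 4 infected
Step 2: +6 new -> 10 infected
Step 3: +7 new -> 17 infected
Step 4: +8 new -> 25 infected
Step 5: +9 new -> 34 infected
Step 6: +9 new -> 43 infected
Step 7: +8 new -> 51 infected
Step 8: +6 new -> 57 infected
Step 9: +3 new -> 60 infected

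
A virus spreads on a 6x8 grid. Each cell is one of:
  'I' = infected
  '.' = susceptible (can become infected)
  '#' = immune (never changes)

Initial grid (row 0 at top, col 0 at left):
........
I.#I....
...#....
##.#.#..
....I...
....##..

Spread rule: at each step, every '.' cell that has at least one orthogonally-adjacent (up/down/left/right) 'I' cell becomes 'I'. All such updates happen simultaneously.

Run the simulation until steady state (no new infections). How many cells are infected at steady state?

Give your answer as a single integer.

Step 0 (initial): 3 infected
Step 1: +8 new -> 11 infected
Step 2: +9 new -> 20 infected
Step 3: +10 new -> 30 infected
Step 4: +7 new -> 37 infected
Step 5: +3 new -> 40 infected
Step 6: +0 new -> 40 infected

Answer: 40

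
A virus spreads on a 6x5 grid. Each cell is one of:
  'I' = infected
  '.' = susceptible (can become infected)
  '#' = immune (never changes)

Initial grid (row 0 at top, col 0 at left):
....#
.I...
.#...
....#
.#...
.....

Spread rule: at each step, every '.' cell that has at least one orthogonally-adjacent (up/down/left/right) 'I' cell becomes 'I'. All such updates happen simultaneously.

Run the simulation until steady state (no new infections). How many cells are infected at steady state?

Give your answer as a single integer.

Answer: 26

Derivation:
Step 0 (initial): 1 infected
Step 1: +3 new -> 4 infected
Step 2: +5 new -> 9 infected
Step 3: +5 new -> 14 infected
Step 4: +5 new -> 19 infected
Step 5: +3 new -> 22 infected
Step 6: +3 new -> 25 infected
Step 7: +1 new -> 26 infected
Step 8: +0 new -> 26 infected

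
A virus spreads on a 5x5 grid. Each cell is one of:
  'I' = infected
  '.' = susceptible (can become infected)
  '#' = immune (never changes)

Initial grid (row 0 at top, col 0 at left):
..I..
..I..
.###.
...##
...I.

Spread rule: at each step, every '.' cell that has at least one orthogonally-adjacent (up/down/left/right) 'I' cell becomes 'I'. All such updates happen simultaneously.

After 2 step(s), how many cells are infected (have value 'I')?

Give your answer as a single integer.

Step 0 (initial): 3 infected
Step 1: +6 new -> 9 infected
Step 2: +6 new -> 15 infected

Answer: 15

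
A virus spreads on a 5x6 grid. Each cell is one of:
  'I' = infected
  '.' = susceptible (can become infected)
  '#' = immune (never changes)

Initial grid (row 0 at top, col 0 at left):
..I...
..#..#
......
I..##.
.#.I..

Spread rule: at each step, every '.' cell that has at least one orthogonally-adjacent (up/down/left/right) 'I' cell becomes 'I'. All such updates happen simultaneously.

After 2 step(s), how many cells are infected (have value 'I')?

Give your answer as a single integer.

Step 0 (initial): 3 infected
Step 1: +7 new -> 10 infected
Step 2: +8 new -> 18 infected

Answer: 18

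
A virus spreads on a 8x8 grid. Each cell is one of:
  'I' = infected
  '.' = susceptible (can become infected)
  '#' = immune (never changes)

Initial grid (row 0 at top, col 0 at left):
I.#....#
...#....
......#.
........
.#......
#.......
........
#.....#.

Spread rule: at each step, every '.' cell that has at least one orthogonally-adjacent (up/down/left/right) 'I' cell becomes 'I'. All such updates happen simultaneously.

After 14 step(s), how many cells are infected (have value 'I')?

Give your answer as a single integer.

Answer: 56

Derivation:
Step 0 (initial): 1 infected
Step 1: +2 new -> 3 infected
Step 2: +2 new -> 5 infected
Step 3: +3 new -> 8 infected
Step 4: +3 new -> 11 infected
Step 5: +2 new -> 13 infected
Step 6: +3 new -> 16 infected
Step 7: +5 new -> 21 infected
Step 8: +7 new -> 28 infected
Step 9: +9 new -> 37 infected
Step 10: +9 new -> 46 infected
Step 11: +5 new -> 51 infected
Step 12: +3 new -> 54 infected
Step 13: +1 new -> 55 infected
Step 14: +1 new -> 56 infected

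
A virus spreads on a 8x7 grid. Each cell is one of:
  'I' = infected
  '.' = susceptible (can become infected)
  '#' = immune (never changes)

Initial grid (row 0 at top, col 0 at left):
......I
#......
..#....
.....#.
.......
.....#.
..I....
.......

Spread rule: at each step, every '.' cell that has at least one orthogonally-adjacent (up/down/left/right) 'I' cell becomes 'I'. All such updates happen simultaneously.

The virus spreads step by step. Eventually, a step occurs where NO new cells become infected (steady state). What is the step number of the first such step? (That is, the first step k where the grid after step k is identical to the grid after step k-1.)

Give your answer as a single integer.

Step 0 (initial): 2 infected
Step 1: +6 new -> 8 infected
Step 2: +10 new -> 18 infected
Step 3: +12 new -> 30 infected
Step 4: +10 new -> 40 infected
Step 5: +9 new -> 49 infected
Step 6: +3 new -> 52 infected
Step 7: +0 new -> 52 infected

Answer: 7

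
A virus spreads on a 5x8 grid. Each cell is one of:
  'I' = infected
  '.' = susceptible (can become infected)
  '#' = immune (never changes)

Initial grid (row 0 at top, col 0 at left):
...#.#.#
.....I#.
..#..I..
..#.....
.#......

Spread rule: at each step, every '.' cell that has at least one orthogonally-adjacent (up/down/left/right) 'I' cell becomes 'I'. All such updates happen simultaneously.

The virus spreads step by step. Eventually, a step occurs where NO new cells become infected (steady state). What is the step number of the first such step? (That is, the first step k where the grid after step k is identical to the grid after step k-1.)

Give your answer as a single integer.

Step 0 (initial): 2 infected
Step 1: +4 new -> 6 infected
Step 2: +7 new -> 13 infected
Step 3: +6 new -> 19 infected
Step 4: +4 new -> 23 infected
Step 5: +4 new -> 27 infected
Step 6: +3 new -> 30 infected
Step 7: +1 new -> 31 infected
Step 8: +1 new -> 32 infected
Step 9: +0 new -> 32 infected

Answer: 9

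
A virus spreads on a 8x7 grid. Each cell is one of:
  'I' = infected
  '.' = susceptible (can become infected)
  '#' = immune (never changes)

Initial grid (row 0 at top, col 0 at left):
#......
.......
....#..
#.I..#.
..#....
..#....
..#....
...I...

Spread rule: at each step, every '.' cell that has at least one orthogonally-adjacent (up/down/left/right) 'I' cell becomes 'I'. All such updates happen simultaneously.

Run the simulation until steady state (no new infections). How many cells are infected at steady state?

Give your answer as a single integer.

Answer: 49

Derivation:
Step 0 (initial): 2 infected
Step 1: +6 new -> 8 infected
Step 2: +10 new -> 18 infected
Step 3: +12 new -> 30 infected
Step 4: +9 new -> 39 infected
Step 5: +4 new -> 43 infected
Step 6: +4 new -> 47 infected
Step 7: +2 new -> 49 infected
Step 8: +0 new -> 49 infected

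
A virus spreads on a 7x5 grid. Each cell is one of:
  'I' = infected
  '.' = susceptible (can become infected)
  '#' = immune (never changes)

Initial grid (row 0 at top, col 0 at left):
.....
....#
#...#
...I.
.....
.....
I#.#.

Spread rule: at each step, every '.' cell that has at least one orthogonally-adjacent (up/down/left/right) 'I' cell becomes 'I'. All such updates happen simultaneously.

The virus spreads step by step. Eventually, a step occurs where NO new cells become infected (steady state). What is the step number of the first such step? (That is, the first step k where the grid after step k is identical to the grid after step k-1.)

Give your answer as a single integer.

Step 0 (initial): 2 infected
Step 1: +5 new -> 7 infected
Step 2: +8 new -> 15 infected
Step 3: +7 new -> 22 infected
Step 4: +5 new -> 27 infected
Step 5: +2 new -> 29 infected
Step 6: +1 new -> 30 infected
Step 7: +0 new -> 30 infected

Answer: 7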